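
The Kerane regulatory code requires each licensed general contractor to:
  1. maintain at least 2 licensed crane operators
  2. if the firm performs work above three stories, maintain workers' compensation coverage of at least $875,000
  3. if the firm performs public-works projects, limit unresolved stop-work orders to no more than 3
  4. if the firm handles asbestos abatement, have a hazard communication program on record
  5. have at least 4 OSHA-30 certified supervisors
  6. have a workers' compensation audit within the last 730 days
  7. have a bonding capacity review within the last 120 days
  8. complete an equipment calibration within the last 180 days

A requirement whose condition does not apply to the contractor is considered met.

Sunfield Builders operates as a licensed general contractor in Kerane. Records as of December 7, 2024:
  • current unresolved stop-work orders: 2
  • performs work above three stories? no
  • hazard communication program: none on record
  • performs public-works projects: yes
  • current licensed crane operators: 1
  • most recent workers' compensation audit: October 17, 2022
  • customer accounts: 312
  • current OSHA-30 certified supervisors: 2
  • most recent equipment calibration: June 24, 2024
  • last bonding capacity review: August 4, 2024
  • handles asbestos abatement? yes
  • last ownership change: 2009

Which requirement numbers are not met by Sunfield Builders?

1. licensed crane operators 1 < 2 → not met
2. condition 'performs work above three stories' does not hold → requirement n/a → met
3. condition 'performs public-works projects' holds; unresolved stop-work orders 2 ≤ 3 → met
4. condition 'handles asbestos abatement' holds; hazard communication program absent → not met
5. OSHA-30 certified supervisors 2 < 4 → not met
6. workers' compensation audit 782 days ago vs limit 730 → not met
7. bonding capacity review 125 days ago vs limit 120 → not met
8. equipment calibration 166 days ago vs limit 180 → met
Not met: 1, 4, 5, 6, 7

1, 4, 5, 6, 7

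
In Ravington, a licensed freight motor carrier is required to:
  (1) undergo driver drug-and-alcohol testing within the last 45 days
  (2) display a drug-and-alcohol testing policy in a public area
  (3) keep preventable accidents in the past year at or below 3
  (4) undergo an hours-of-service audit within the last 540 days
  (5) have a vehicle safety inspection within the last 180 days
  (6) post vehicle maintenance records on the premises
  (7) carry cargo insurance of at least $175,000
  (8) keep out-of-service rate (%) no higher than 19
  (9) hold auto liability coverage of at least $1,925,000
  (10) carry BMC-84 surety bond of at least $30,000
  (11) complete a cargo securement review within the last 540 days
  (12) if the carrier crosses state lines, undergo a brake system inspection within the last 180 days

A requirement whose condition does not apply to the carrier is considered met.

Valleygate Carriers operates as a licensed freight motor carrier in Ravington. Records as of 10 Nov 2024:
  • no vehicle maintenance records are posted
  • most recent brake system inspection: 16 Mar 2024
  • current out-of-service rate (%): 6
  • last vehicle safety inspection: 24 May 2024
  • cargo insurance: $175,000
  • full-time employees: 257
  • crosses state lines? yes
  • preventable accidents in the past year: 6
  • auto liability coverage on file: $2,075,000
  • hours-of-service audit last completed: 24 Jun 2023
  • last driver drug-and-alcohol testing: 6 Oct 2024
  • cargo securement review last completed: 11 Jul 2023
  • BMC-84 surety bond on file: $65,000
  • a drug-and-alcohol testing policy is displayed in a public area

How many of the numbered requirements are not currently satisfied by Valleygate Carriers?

3

1. driver drug-and-alcohol testing 35 days ago vs limit 45 → met
2. drug-and-alcohol testing policy present → met
3. preventable accidents in the past year 6 > 3 → not met
4. hours-of-service audit 505 days ago vs limit 540 → met
5. vehicle safety inspection 170 days ago vs limit 180 → met
6. vehicle maintenance records absent → not met
7. cargo insurance $175,000 ≥ $175,000 → met
8. out-of-service rate (%) 6 ≤ 19 → met
9. auto liability coverage $2,075,000 ≥ $1,925,000 → met
10. BMC-84 surety bond $65,000 ≥ $30,000 → met
11. cargo securement review 488 days ago vs limit 540 → met
12. condition 'crosses state lines' holds; brake system inspection 239 days ago vs limit 180 → not met
Not met: 3 of 12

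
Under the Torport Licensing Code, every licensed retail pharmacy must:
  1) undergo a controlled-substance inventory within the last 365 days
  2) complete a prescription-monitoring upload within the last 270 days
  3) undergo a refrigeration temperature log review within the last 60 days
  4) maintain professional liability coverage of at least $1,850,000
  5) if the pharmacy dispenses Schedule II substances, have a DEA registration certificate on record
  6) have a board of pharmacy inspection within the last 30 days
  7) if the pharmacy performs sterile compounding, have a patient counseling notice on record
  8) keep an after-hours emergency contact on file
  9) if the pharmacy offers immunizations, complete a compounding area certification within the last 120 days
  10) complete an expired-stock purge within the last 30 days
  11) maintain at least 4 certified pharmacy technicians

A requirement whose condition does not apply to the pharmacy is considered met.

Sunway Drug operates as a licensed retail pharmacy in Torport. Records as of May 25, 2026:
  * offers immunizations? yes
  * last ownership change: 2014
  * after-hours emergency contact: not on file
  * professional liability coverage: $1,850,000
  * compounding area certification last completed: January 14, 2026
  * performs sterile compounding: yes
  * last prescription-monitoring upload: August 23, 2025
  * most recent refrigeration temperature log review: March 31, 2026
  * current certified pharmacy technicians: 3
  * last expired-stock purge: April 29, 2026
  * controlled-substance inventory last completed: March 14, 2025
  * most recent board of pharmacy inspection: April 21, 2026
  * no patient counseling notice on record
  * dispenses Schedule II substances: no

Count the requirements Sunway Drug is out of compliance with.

7

1. controlled-substance inventory 437 days ago vs limit 365 → not met
2. prescription-monitoring upload 275 days ago vs limit 270 → not met
3. refrigeration temperature log review 55 days ago vs limit 60 → met
4. professional liability coverage $1,850,000 ≥ $1,850,000 → met
5. condition 'dispenses Schedule II substances' does not hold → requirement n/a → met
6. board of pharmacy inspection 34 days ago vs limit 30 → not met
7. condition 'performs sterile compounding' holds; patient counseling notice absent → not met
8. after-hours emergency contact absent → not met
9. condition 'offers immunizations' holds; compounding area certification 131 days ago vs limit 120 → not met
10. expired-stock purge 26 days ago vs limit 30 → met
11. certified pharmacy technicians 3 < 4 → not met
Not met: 7 of 11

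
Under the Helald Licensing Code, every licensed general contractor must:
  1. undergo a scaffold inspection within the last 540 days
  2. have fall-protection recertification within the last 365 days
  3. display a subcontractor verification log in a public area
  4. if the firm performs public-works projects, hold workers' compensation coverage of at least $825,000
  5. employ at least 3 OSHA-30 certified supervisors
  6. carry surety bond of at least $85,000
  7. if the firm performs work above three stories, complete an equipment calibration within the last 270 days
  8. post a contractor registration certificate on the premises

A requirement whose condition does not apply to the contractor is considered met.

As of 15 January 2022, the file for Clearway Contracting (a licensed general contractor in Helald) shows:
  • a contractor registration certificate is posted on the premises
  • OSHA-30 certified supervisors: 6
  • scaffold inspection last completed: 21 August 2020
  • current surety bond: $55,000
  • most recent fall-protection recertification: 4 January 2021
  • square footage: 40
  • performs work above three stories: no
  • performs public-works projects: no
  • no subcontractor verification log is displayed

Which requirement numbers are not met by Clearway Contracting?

1. scaffold inspection 512 days ago vs limit 540 → met
2. fall-protection recertification 376 days ago vs limit 365 → not met
3. subcontractor verification log absent → not met
4. condition 'performs public-works projects' does not hold → requirement n/a → met
5. OSHA-30 certified supervisors 6 ≥ 3 → met
6. surety bond $55,000 < $85,000 → not met
7. condition 'performs work above three stories' does not hold → requirement n/a → met
8. contractor registration certificate present → met
Not met: 2, 3, 6

2, 3, 6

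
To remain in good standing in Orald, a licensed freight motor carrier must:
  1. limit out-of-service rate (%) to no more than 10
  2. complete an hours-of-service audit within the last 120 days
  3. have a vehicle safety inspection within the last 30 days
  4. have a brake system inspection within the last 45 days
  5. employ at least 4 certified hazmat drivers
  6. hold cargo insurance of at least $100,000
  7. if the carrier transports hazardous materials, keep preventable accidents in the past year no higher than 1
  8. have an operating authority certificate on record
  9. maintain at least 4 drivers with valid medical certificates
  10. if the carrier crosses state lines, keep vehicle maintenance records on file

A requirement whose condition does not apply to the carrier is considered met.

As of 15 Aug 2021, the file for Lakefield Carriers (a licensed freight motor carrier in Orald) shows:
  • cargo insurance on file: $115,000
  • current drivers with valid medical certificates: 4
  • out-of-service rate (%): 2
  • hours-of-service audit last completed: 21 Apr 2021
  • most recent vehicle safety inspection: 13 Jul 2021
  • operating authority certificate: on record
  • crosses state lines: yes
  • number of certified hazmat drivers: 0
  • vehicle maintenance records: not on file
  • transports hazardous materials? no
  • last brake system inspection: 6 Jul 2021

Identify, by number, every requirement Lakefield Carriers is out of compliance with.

3, 5, 10

1. out-of-service rate (%) 2 ≤ 10 → met
2. hours-of-service audit 116 days ago vs limit 120 → met
3. vehicle safety inspection 33 days ago vs limit 30 → not met
4. brake system inspection 40 days ago vs limit 45 → met
5. certified hazmat drivers 0 < 4 → not met
6. cargo insurance $115,000 ≥ $100,000 → met
7. condition 'transports hazardous materials' does not hold → requirement n/a → met
8. operating authority certificate present → met
9. drivers with valid medical certificates 4 ≥ 4 → met
10. condition 'crosses state lines' holds; vehicle maintenance records absent → not met
Not met: 3, 5, 10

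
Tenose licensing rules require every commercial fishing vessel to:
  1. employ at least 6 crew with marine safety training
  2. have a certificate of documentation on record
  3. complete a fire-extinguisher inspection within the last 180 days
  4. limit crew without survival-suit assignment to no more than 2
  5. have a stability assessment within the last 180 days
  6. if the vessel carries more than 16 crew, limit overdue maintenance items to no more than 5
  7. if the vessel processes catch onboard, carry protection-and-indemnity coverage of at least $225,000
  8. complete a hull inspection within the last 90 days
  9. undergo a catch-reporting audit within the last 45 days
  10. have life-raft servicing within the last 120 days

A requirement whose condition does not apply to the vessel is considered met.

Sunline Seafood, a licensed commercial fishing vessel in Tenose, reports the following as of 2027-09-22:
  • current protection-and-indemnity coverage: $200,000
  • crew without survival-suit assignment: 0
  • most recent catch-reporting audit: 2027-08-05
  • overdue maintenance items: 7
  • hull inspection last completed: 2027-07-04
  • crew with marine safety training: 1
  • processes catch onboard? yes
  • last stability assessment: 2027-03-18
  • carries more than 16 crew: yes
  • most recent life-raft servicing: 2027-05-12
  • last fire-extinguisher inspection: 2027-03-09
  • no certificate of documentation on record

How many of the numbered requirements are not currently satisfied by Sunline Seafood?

8

1. crew with marine safety training 1 < 6 → not met
2. certificate of documentation absent → not met
3. fire-extinguisher inspection 197 days ago vs limit 180 → not met
4. crew without survival-suit assignment 0 ≤ 2 → met
5. stability assessment 188 days ago vs limit 180 → not met
6. condition 'carries more than 16 crew' holds; overdue maintenance items 7 > 5 → not met
7. condition 'processes catch onboard' holds; protection-and-indemnity coverage $200,000 < $225,000 → not met
8. hull inspection 80 days ago vs limit 90 → met
9. catch-reporting audit 48 days ago vs limit 45 → not met
10. life-raft servicing 133 days ago vs limit 120 → not met
Not met: 8 of 10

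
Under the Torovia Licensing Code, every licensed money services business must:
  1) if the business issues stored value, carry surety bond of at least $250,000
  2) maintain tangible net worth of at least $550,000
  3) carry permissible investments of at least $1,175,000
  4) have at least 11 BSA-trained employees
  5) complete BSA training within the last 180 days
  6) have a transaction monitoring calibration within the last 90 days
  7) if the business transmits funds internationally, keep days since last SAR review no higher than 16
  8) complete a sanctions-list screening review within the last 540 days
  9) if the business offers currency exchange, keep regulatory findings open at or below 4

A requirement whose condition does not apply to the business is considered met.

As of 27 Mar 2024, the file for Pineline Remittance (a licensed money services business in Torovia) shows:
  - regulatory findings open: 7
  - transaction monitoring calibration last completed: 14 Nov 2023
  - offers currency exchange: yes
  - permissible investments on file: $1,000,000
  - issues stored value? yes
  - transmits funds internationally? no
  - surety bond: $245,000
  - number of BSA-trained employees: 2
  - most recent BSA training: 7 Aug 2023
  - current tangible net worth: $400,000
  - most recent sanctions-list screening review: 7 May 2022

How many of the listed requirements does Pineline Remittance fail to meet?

1. condition 'issues stored value' holds; surety bond $245,000 < $250,000 → not met
2. tangible net worth $400,000 < $550,000 → not met
3. permissible investments $1,000,000 < $1,175,000 → not met
4. BSA-trained employees 2 < 11 → not met
5. BSA training 233 days ago vs limit 180 → not met
6. transaction monitoring calibration 134 days ago vs limit 90 → not met
7. condition 'transmits funds internationally' does not hold → requirement n/a → met
8. sanctions-list screening review 690 days ago vs limit 540 → not met
9. condition 'offers currency exchange' holds; regulatory findings open 7 > 4 → not met
Not met: 8 of 9

8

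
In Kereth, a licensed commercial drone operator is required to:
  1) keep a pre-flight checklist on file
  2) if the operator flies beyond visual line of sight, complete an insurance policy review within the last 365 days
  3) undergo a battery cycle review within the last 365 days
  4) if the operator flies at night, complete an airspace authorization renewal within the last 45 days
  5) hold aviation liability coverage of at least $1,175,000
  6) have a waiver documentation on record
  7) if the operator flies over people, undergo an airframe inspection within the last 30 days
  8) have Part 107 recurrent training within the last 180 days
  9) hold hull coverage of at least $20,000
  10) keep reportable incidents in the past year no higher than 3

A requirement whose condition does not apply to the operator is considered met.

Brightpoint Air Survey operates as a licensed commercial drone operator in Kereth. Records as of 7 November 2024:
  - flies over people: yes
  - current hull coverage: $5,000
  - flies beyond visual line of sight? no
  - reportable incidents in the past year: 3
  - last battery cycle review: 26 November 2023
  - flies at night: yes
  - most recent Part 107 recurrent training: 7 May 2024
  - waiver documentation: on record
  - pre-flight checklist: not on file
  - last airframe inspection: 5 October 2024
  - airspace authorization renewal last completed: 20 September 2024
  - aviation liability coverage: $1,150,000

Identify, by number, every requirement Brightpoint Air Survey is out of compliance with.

1. pre-flight checklist absent → not met
2. condition 'flies beyond visual line of sight' does not hold → requirement n/a → met
3. battery cycle review 347 days ago vs limit 365 → met
4. condition 'flies at night' holds; airspace authorization renewal 48 days ago vs limit 45 → not met
5. aviation liability coverage $1,150,000 < $1,175,000 → not met
6. waiver documentation present → met
7. condition 'flies over people' holds; airframe inspection 33 days ago vs limit 30 → not met
8. Part 107 recurrent training 184 days ago vs limit 180 → not met
9. hull coverage $5,000 < $20,000 → not met
10. reportable incidents in the past year 3 ≤ 3 → met
Not met: 1, 4, 5, 7, 8, 9

1, 4, 5, 7, 8, 9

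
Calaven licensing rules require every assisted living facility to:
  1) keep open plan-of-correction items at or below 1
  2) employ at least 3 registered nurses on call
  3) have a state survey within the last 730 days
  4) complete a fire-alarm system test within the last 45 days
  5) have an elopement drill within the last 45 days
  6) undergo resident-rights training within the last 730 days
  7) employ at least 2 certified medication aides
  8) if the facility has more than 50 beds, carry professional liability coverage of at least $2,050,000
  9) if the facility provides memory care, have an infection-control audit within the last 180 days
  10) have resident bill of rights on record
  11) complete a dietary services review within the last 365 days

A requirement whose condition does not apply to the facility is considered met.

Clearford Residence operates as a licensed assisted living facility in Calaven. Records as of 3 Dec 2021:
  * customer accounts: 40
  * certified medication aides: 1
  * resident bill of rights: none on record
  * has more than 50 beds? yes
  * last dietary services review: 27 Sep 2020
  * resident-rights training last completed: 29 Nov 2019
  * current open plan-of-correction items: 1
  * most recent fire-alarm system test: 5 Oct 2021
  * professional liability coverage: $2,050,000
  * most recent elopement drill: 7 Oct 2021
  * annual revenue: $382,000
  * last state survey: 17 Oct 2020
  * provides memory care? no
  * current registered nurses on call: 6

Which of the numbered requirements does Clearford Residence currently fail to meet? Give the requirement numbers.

4, 5, 6, 7, 10, 11

1. open plan-of-correction items 1 ≤ 1 → met
2. registered nurses on call 6 ≥ 3 → met
3. state survey 412 days ago vs limit 730 → met
4. fire-alarm system test 59 days ago vs limit 45 → not met
5. elopement drill 57 days ago vs limit 45 → not met
6. resident-rights training 735 days ago vs limit 730 → not met
7. certified medication aides 1 < 2 → not met
8. condition 'has more than 50 beds' holds; professional liability coverage $2,050,000 ≥ $2,050,000 → met
9. condition 'provides memory care' does not hold → requirement n/a → met
10. resident bill of rights absent → not met
11. dietary services review 432 days ago vs limit 365 → not met
Not met: 4, 5, 6, 7, 10, 11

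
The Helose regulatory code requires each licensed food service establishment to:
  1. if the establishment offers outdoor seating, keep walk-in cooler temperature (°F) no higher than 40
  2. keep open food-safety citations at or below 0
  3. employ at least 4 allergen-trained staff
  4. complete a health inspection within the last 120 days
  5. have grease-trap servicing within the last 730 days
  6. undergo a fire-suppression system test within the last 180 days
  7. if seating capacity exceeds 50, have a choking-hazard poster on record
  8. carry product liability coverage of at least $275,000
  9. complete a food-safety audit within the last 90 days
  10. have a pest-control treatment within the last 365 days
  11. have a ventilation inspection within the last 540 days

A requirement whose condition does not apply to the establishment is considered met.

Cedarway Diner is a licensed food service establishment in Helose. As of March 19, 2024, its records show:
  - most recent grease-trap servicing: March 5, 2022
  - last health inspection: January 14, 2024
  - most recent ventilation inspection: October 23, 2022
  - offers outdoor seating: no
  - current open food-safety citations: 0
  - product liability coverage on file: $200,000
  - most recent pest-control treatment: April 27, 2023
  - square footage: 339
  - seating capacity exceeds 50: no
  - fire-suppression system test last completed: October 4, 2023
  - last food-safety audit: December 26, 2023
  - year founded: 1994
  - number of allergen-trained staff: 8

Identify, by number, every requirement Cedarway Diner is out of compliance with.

1. condition 'offers outdoor seating' does not hold → requirement n/a → met
2. open food-safety citations 0 ≤ 0 → met
3. allergen-trained staff 8 ≥ 4 → met
4. health inspection 65 days ago vs limit 120 → met
5. grease-trap servicing 745 days ago vs limit 730 → not met
6. fire-suppression system test 167 days ago vs limit 180 → met
7. condition 'seating capacity exceeds 50' does not hold → requirement n/a → met
8. product liability coverage $200,000 < $275,000 → not met
9. food-safety audit 84 days ago vs limit 90 → met
10. pest-control treatment 327 days ago vs limit 365 → met
11. ventilation inspection 513 days ago vs limit 540 → met
Not met: 5, 8

5, 8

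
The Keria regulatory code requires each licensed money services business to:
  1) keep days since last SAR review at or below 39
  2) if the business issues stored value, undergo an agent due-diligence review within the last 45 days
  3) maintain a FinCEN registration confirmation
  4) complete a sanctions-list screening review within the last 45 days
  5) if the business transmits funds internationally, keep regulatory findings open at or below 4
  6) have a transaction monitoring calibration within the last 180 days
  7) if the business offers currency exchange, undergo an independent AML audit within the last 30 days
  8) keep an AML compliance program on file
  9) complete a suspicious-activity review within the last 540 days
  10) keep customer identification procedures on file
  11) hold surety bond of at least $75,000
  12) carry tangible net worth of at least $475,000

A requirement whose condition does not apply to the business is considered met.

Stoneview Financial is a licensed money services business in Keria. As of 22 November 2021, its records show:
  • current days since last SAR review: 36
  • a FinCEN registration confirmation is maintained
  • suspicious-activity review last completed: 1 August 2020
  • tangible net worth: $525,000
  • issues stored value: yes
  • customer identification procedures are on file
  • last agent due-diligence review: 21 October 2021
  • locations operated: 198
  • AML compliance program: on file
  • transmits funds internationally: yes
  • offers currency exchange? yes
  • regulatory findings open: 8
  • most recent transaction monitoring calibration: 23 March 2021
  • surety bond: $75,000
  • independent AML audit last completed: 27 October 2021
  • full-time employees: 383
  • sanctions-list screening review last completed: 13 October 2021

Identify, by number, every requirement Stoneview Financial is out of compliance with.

1. days since last SAR review 36 ≤ 39 → met
2. condition 'issues stored value' holds; agent due-diligence review 32 days ago vs limit 45 → met
3. FinCEN registration confirmation present → met
4. sanctions-list screening review 40 days ago vs limit 45 → met
5. condition 'transmits funds internationally' holds; regulatory findings open 8 > 4 → not met
6. transaction monitoring calibration 244 days ago vs limit 180 → not met
7. condition 'offers currency exchange' holds; independent AML audit 26 days ago vs limit 30 → met
8. AML compliance program present → met
9. suspicious-activity review 478 days ago vs limit 540 → met
10. customer identification procedures present → met
11. surety bond $75,000 ≥ $75,000 → met
12. tangible net worth $525,000 ≥ $475,000 → met
Not met: 5, 6

5, 6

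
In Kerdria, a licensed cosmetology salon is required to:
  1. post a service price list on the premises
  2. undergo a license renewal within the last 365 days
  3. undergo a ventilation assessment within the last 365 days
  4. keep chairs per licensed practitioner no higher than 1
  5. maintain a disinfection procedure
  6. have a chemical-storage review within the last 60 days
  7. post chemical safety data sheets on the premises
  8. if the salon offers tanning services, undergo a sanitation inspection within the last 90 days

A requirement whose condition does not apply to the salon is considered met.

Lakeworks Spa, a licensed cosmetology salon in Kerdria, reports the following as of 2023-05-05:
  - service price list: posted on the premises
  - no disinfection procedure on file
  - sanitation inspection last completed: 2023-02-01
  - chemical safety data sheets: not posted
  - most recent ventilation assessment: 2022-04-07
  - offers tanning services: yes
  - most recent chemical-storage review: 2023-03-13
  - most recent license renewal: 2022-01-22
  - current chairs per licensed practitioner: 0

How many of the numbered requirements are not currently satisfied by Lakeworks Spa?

5

1. service price list present → met
2. license renewal 468 days ago vs limit 365 → not met
3. ventilation assessment 393 days ago vs limit 365 → not met
4. chairs per licensed practitioner 0 ≤ 1 → met
5. disinfection procedure absent → not met
6. chemical-storage review 53 days ago vs limit 60 → met
7. chemical safety data sheets absent → not met
8. condition 'offers tanning services' holds; sanitation inspection 93 days ago vs limit 90 → not met
Not met: 5 of 8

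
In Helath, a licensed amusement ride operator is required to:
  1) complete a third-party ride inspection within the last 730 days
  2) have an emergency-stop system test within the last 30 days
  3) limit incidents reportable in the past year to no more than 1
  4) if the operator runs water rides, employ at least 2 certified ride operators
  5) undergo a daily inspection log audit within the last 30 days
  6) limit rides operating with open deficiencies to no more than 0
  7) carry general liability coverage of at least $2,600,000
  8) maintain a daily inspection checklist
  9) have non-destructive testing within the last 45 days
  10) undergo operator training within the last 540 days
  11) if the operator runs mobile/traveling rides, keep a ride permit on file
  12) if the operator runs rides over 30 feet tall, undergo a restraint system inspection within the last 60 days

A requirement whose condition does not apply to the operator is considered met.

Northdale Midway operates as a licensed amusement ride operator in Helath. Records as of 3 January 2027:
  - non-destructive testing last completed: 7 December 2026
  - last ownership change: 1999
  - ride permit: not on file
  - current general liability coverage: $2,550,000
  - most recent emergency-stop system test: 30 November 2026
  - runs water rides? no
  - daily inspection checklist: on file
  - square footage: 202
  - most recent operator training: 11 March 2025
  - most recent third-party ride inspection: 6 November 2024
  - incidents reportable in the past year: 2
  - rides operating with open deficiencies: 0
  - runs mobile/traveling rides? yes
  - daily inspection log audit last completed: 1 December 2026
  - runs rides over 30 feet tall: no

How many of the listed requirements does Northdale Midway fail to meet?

7

1. third-party ride inspection 788 days ago vs limit 730 → not met
2. emergency-stop system test 34 days ago vs limit 30 → not met
3. incidents reportable in the past year 2 > 1 → not met
4. condition 'runs water rides' does not hold → requirement n/a → met
5. daily inspection log audit 33 days ago vs limit 30 → not met
6. rides operating with open deficiencies 0 ≤ 0 → met
7. general liability coverage $2,550,000 < $2,600,000 → not met
8. daily inspection checklist present → met
9. non-destructive testing 27 days ago vs limit 45 → met
10. operator training 663 days ago vs limit 540 → not met
11. condition 'runs mobile/traveling rides' holds; ride permit absent → not met
12. condition 'runs rides over 30 feet tall' does not hold → requirement n/a → met
Not met: 7 of 12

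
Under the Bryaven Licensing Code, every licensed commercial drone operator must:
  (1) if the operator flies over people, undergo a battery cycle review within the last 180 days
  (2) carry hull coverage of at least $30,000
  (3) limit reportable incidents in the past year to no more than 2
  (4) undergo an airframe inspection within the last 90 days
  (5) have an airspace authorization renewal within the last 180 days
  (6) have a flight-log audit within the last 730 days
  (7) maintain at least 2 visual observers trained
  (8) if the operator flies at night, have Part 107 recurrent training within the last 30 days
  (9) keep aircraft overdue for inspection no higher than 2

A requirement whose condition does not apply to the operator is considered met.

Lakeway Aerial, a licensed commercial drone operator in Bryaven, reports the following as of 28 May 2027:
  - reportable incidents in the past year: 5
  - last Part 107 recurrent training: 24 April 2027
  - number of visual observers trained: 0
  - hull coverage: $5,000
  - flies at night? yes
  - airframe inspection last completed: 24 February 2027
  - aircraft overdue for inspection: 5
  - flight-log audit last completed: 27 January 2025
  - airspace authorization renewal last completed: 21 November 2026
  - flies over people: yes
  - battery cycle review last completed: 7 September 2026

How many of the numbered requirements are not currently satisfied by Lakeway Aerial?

9

1. condition 'flies over people' holds; battery cycle review 263 days ago vs limit 180 → not met
2. hull coverage $5,000 < $30,000 → not met
3. reportable incidents in the past year 5 > 2 → not met
4. airframe inspection 93 days ago vs limit 90 → not met
5. airspace authorization renewal 188 days ago vs limit 180 → not met
6. flight-log audit 851 days ago vs limit 730 → not met
7. visual observers trained 0 < 2 → not met
8. condition 'flies at night' holds; Part 107 recurrent training 34 days ago vs limit 30 → not met
9. aircraft overdue for inspection 5 > 2 → not met
Not met: 9 of 9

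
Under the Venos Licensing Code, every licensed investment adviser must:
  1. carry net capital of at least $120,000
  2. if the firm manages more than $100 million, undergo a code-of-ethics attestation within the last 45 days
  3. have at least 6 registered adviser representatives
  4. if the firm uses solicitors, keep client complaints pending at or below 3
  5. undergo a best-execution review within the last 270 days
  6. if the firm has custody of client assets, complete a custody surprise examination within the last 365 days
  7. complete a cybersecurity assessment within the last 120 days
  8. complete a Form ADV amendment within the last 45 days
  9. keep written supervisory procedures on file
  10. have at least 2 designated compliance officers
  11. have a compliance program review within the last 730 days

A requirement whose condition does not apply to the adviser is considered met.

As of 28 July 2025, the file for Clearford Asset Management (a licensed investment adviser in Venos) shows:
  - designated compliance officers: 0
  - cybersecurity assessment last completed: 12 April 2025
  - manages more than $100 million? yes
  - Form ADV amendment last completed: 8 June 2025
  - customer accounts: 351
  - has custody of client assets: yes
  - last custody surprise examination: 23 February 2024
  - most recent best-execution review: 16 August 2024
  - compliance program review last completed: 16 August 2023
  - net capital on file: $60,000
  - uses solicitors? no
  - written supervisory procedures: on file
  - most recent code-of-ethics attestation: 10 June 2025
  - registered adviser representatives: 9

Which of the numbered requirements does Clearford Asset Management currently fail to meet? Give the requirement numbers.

1, 2, 5, 6, 8, 10

1. net capital $60,000 < $120,000 → not met
2. condition 'manages more than $100 million' holds; code-of-ethics attestation 48 days ago vs limit 45 → not met
3. registered adviser representatives 9 ≥ 6 → met
4. condition 'uses solicitors' does not hold → requirement n/a → met
5. best-execution review 346 days ago vs limit 270 → not met
6. condition 'has custody of client assets' holds; custody surprise examination 521 days ago vs limit 365 → not met
7. cybersecurity assessment 107 days ago vs limit 120 → met
8. Form ADV amendment 50 days ago vs limit 45 → not met
9. written supervisory procedures present → met
10. designated compliance officers 0 < 2 → not met
11. compliance program review 712 days ago vs limit 730 → met
Not met: 1, 2, 5, 6, 8, 10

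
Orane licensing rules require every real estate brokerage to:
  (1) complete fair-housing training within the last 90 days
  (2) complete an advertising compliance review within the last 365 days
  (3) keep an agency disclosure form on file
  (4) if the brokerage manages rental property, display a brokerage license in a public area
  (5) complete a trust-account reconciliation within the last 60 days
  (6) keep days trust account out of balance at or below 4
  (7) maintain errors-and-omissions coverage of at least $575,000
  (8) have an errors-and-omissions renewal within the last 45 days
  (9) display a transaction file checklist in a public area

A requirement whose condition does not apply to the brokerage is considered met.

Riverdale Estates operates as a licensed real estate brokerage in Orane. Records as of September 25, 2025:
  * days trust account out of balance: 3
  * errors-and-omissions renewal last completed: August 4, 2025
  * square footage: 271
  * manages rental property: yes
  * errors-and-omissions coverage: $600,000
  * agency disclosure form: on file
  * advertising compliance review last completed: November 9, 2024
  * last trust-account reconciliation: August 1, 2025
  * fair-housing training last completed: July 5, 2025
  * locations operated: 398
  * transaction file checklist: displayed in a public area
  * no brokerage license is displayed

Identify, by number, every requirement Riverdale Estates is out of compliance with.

4, 8

1. fair-housing training 82 days ago vs limit 90 → met
2. advertising compliance review 320 days ago vs limit 365 → met
3. agency disclosure form present → met
4. condition 'manages rental property' holds; brokerage license absent → not met
5. trust-account reconciliation 55 days ago vs limit 60 → met
6. days trust account out of balance 3 ≤ 4 → met
7. errors-and-omissions coverage $600,000 ≥ $575,000 → met
8. errors-and-omissions renewal 52 days ago vs limit 45 → not met
9. transaction file checklist present → met
Not met: 4, 8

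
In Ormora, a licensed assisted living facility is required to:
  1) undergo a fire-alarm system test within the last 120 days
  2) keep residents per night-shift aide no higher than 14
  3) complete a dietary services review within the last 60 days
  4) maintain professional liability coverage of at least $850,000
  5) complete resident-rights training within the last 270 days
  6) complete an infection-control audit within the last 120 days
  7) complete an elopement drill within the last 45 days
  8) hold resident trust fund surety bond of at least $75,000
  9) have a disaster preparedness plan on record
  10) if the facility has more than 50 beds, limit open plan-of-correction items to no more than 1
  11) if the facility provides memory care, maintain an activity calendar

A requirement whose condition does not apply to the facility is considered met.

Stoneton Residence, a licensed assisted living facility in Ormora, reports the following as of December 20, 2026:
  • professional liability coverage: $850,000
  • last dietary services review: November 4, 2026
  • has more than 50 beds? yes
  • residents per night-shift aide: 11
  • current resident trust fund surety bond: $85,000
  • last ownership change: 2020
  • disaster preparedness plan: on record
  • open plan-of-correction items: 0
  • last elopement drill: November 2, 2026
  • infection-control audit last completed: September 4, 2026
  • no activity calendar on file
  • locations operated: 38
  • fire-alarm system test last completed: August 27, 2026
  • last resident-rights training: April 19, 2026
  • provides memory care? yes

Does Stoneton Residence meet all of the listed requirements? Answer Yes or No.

1. fire-alarm system test 115 days ago vs limit 120 → met
2. residents per night-shift aide 11 ≤ 14 → met
3. dietary services review 46 days ago vs limit 60 → met
4. professional liability coverage $850,000 ≥ $850,000 → met
5. resident-rights training 245 days ago vs limit 270 → met
6. infection-control audit 107 days ago vs limit 120 → met
7. elopement drill 48 days ago vs limit 45 → not met
8. resident trust fund surety bond $85,000 ≥ $75,000 → met
9. disaster preparedness plan present → met
10. condition 'has more than 50 beds' holds; open plan-of-correction items 0 ≤ 1 → met
11. condition 'provides memory care' holds; activity calendar absent → not met
Not met: 7, 11

No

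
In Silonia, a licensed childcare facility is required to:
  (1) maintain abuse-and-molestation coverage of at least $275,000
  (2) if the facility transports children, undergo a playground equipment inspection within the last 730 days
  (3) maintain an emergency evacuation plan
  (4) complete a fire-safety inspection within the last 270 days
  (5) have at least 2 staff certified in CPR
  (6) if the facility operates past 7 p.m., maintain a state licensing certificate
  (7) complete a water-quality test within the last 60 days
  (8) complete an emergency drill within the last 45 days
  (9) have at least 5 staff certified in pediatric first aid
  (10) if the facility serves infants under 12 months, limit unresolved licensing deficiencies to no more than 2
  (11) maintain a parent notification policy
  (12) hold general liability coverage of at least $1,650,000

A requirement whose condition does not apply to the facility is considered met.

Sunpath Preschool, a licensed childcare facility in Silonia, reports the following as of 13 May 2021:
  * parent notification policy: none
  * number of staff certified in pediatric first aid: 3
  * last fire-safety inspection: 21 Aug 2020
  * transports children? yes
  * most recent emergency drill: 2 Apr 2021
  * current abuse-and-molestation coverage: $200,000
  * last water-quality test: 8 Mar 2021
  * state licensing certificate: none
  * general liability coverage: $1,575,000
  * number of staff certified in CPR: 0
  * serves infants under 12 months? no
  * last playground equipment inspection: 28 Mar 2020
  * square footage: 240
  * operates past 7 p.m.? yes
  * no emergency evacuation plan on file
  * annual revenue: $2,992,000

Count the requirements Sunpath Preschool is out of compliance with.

1. abuse-and-molestation coverage $200,000 < $275,000 → not met
2. condition 'transports children' holds; playground equipment inspection 411 days ago vs limit 730 → met
3. emergency evacuation plan absent → not met
4. fire-safety inspection 265 days ago vs limit 270 → met
5. staff certified in CPR 0 < 2 → not met
6. condition 'operates past 7 p.m.' holds; state licensing certificate absent → not met
7. water-quality test 66 days ago vs limit 60 → not met
8. emergency drill 41 days ago vs limit 45 → met
9. staff certified in pediatric first aid 3 < 5 → not met
10. condition 'serves infants under 12 months' does not hold → requirement n/a → met
11. parent notification policy absent → not met
12. general liability coverage $1,575,000 < $1,650,000 → not met
Not met: 8 of 12

8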